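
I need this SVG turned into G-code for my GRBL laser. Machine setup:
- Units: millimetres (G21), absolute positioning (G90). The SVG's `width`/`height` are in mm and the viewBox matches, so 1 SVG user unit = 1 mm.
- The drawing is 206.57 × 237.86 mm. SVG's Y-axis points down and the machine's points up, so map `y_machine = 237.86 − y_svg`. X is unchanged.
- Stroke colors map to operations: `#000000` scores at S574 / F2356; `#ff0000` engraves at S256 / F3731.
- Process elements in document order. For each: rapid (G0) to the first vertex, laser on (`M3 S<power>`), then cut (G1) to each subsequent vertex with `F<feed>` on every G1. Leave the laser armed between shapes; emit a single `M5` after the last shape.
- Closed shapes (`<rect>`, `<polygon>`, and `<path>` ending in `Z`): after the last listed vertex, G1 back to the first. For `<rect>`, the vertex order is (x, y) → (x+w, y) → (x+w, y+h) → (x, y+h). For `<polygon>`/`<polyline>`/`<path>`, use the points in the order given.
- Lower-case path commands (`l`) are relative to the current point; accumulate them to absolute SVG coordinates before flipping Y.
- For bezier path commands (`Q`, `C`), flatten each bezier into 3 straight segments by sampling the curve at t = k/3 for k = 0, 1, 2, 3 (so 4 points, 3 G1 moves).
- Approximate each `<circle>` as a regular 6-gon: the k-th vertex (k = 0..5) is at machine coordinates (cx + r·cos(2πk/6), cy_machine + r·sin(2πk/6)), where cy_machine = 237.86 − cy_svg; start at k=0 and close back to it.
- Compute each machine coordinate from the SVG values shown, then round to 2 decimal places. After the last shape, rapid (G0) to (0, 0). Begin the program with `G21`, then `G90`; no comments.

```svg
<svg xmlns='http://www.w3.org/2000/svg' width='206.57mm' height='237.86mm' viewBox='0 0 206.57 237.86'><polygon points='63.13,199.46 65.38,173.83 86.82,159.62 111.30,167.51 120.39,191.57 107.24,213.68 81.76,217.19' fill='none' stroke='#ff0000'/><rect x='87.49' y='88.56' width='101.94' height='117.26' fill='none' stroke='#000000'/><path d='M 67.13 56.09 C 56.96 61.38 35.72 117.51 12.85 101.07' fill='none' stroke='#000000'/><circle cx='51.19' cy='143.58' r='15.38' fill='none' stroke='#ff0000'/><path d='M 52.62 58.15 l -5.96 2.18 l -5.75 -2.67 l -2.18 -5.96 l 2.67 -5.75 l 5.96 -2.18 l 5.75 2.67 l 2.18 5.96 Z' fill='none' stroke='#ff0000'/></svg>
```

G21
G90
G0 X63.13 Y38.40
M3 S256
G1 X65.38 Y64.03 F3731
G1 X86.82 Y78.24 F3731
G1 X111.30 Y70.35 F3731
G1 X120.39 Y46.29 F3731
G1 X107.24 Y24.18 F3731
G1 X81.76 Y20.67 F3731
G1 X63.13 Y38.40 F3731
G0 X87.49 Y149.30
M3 S574
G1 X189.43 Y149.30 F2356
G1 X189.43 Y32.04 F2356
G1 X87.49 Y32.04 F2356
G1 X87.49 Y149.30 F2356
G0 X67.13 Y181.77
M3 S574
G1 X53.62 Y164.10 F2356
G1 X34.83 Y139.97 F2356
G1 X12.85 Y136.79 F2356
G0 X66.57 Y94.28
M3 S256
G1 X58.88 Y107.60 F3731
G1 X43.50 Y107.60 F3731
G1 X35.81 Y94.28 F3731
G1 X43.50 Y80.96 F3731
G1 X58.88 Y80.96 F3731
G1 X66.57 Y94.28 F3731
G0 X52.62 Y179.71
M3 S256
G1 X46.66 Y177.53 F3731
G1 X40.91 Y180.20 F3731
G1 X38.73 Y186.16 F3731
G1 X41.40 Y191.91 F3731
G1 X47.36 Y194.09 F3731
G1 X53.11 Y191.42 F3731
G1 X55.29 Y185.46 F3731
G1 X52.62 Y179.71 F3731
M5
G0 X0.00 Y0.00

Since the viewBox matches the mm dimensions, user units are millimetres directly. The only transform is the Y-flip y_m = 237.86 − y_svg.

Shape 1 is a regular polygon drawn with `<polygon>`. Its stroke #ff0000 means engrave at S256, F3731. After flipping Y the toolpath is (63.13,38.40) → (65.38,64.03) → (86.82,78.24) → (111.30,70.35) → (120.39,46.29) → (107.24,24.18) → (81.76,20.67) → (63.13,38.40), returning to the start.

Shape 2 is a rectangle drawn with `<rect>`. Its stroke #000000 means score at S574, F2356. After flipping Y the toolpath is (87.49,149.30) → (189.43,149.30) → (189.43,32.04) → (87.49,32.04) → (87.49,149.30), returning to the start.

Shape 3 is a cubic bezier drawn with `<path>`. Its stroke #000000 means score at S574, F2356. After flipping Y the toolpath is (67.13,181.77) → (53.62,164.10) → (34.83,139.97) → (12.85,136.79).

Shape 4 is a circle drawn with `<circle>`. Its stroke #ff0000 means engrave at S256, F3731. After flipping Y the toolpath is (66.57,94.28) → (58.88,107.60) → (43.50,107.60) → (35.81,94.28) → (43.50,80.96) → (58.88,80.96) → (66.57,94.28), returning to the start.

Shape 5 is a regular polygon drawn with `<path>`. Its stroke #ff0000 means engrave at S256, F3731. After flipping Y the toolpath is (52.62,179.71) → (46.66,177.53) → (40.91,180.20) → (38.73,186.16) → (41.40,191.91) → (47.36,194.09) → (53.11,191.42) → (55.29,185.46) → (52.62,179.71), returning to the start.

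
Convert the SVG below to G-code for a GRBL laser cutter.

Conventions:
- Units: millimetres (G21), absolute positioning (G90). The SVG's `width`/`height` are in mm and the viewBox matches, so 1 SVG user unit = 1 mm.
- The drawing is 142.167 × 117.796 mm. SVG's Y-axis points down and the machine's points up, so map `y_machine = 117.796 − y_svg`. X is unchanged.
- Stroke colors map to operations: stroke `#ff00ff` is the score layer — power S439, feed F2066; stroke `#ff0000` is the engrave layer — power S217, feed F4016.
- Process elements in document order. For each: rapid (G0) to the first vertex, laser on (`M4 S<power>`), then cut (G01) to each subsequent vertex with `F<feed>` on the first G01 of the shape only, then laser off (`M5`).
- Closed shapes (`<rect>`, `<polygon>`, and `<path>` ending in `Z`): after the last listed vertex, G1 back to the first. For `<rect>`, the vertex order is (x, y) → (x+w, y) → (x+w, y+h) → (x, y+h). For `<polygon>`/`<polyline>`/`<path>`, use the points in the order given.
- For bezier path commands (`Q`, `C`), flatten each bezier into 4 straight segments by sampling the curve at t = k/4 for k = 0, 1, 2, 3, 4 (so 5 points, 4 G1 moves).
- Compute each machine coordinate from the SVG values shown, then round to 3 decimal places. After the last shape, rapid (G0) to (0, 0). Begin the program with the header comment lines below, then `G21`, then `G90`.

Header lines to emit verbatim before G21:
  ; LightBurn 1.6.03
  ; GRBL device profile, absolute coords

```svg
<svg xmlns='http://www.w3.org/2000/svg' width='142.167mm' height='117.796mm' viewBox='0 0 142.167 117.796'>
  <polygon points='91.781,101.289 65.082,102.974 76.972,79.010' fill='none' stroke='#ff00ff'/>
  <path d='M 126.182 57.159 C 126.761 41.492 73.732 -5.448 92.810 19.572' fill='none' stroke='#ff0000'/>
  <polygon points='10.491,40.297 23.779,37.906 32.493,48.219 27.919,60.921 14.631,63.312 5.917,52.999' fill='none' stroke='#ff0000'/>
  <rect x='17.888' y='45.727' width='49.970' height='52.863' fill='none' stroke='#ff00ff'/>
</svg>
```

; LightBurn 1.6.03
; GRBL device profile, absolute coords
G21
G90
G0 X91.781 Y16.507
M4 S439
G01 X65.082 Y14.822 F2066
G01 X76.972 Y38.786
G01 X91.781 Y16.507
M5
G0 X126.182 Y60.637
M4 S217
G01 X118.529 Y76.638 F4016
G01 X102.559 Y94.688
G01 X90.057 Y105.110
G01 X92.810 Y98.224
M5
G0 X10.491 Y77.499
M4 S217
G01 X23.779 Y79.890 F4016
G01 X32.493 Y69.577
G01 X27.919 Y56.875
G01 X14.631 Y54.484
G01 X5.917 Y64.797
G01 X10.491 Y77.499
M5
G0 X17.888 Y72.069
M4 S439
G01 X67.858 Y72.069 F2066
G01 X67.858 Y19.206
G01 X17.888 Y19.206
G01 X17.888 Y72.069
M5
G0 X0.000 Y0.000

viewBox `0 0 142.167 117.796` with mm width/height → 1 unit = 1 mm. Flip: y_m = 117.796 − y_svg.

**Shape 1** — `<polygon>` regular polygon, stroke `#ff00ff` → score (S439, F2066). Machine vertices: (91.781,16.507) → (65.082,14.822) → (76.972,38.786) → (91.781,16.507). Closed: final G1 returns to the first vertex.

**Shape 2** — `<path>` cubic bezier, stroke `#ff0000` → engrave (S217, F4016). Control points (SVG): P0=(126.182,57.159), P1=(126.761,41.492), P2=(73.732,-5.448), P3=(92.810,19.572); sampled at t=k/4. Machine vertices: (126.182,60.637) → (118.529,76.638) → (102.559,94.688) → (90.057,105.110) → (92.810,98.224). Open path.

**Shape 3** — `<polygon>` regular polygon, stroke `#ff0000` → engrave (S217, F4016). Machine vertices: (10.491,77.499) → (23.779,79.890) → (32.493,69.577) → (27.919,56.875) → (14.631,54.484) → (5.917,64.797) → (10.491,77.499). Closed: final G1 returns to the first vertex.

**Shape 4** — `<rect>` rectangle, stroke `#ff00ff` → score (S439, F2066). Machine vertices: (17.888,72.069) → (67.858,72.069) → (67.858,19.206) → (17.888,19.206) → (17.888,72.069). Closed: final G1 returns to the first vertex.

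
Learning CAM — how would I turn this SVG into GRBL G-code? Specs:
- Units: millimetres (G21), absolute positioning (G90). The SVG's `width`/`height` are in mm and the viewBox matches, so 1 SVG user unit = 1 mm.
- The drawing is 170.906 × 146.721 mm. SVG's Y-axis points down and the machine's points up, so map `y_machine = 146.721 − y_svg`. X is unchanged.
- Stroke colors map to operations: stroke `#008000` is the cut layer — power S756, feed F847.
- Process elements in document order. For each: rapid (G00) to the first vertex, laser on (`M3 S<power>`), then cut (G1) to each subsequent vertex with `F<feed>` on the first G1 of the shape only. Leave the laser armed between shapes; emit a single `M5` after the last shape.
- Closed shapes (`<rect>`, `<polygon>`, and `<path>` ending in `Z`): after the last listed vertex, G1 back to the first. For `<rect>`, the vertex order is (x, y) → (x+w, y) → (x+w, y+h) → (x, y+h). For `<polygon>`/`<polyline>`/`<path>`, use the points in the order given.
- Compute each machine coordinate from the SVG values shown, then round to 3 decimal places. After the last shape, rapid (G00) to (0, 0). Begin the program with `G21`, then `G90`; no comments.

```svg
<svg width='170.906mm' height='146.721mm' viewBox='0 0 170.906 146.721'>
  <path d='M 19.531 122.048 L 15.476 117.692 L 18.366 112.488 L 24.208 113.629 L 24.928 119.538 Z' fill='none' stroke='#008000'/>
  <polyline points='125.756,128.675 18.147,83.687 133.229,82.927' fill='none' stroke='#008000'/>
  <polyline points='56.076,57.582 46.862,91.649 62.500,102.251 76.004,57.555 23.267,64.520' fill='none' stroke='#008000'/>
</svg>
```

viewBox `0 0 170.906 146.721` with mm width/height → 1 unit = 1 mm. Flip: y_m = 146.721 − y_svg.

**Shape 1** — `<path>` regular polygon, stroke `#008000` → cut (S756, F847). Machine vertices: (19.531,24.673) → (15.476,29.029) → (18.366,34.233) → (24.208,33.092) → (24.928,27.183) → (19.531,24.673). Closed: final G1 returns to the first vertex.

**Shape 2** — `<polyline>` open polyline, stroke `#008000` → cut (S756, F847). Machine vertices: (125.756,18.046) → (18.147,63.034) → (133.229,63.794). Open path.

**Shape 3** — `<polyline>` open polyline, stroke `#008000` → cut (S756, F847). Machine vertices: (56.076,89.139) → (46.862,55.072) → (62.500,44.470) → (76.004,89.166) → (23.267,82.201). Open path.

G21
G90
G00 X19.531 Y24.673
M3 S756
G1 X15.476 Y29.029 F847
G1 X18.366 Y34.233
G1 X24.208 Y33.092
G1 X24.928 Y27.183
G1 X19.531 Y24.673
G00 X125.756 Y18.046
M3 S756
G1 X18.147 Y63.034 F847
G1 X133.229 Y63.794
G00 X56.076 Y89.139
M3 S756
G1 X46.862 Y55.072 F847
G1 X62.500 Y44.470
G1 X76.004 Y89.166
G1 X23.267 Y82.201
M5
G00 X0.000 Y0.000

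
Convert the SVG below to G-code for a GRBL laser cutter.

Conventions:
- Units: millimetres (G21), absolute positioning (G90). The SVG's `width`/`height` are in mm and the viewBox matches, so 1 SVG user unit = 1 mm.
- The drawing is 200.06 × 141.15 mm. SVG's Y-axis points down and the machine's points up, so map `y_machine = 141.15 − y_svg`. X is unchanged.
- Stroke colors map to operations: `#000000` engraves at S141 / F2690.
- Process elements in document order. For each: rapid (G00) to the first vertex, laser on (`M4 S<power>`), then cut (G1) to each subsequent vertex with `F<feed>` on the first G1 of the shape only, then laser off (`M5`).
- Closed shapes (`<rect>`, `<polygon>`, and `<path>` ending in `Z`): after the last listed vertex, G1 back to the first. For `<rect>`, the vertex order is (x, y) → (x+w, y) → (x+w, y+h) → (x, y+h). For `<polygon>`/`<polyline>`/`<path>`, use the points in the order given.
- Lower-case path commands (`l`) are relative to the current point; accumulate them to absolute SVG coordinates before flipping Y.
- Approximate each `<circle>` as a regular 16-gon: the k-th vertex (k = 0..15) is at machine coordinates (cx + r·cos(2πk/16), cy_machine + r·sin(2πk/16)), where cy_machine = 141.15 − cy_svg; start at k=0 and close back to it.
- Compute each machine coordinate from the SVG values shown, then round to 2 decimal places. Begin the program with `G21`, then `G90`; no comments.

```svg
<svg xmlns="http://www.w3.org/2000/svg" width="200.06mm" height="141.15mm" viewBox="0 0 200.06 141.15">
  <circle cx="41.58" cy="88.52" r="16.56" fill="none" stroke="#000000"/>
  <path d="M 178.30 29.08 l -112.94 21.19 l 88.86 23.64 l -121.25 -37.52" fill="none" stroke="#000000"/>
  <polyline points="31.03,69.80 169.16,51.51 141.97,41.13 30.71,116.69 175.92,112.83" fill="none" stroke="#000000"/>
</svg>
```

G21
G90
G00 X58.14 Y52.63
M4 S141
G1 X56.88 Y58.97 F2690
G1 X53.29 Y64.34
G1 X47.92 Y67.93
G1 X41.58 Y69.19
G1 X35.24 Y67.93
G1 X29.87 Y64.34
G1 X26.28 Y58.97
G1 X25.02 Y52.63
G1 X26.28 Y46.29
G1 X29.87 Y40.92
G1 X35.24 Y37.33
G1 X41.58 Y36.07
G1 X47.92 Y37.33
G1 X53.29 Y40.92
G1 X56.88 Y46.29
G1 X58.14 Y52.63
M5
G00 X178.30 Y112.07
M4 S141
G1 X65.36 Y90.88 F2690
G1 X154.22 Y67.24
G1 X32.97 Y104.76
M5
G00 X31.03 Y71.35
M4 S141
G1 X169.16 Y89.64 F2690
G1 X141.97 Y100.02
G1 X30.71 Y24.46
G1 X175.92 Y28.32
M5

Since the viewBox matches the mm dimensions, user units are millimetres directly. The only transform is the Y-flip y_m = 141.15 − y_svg.

Shape 1 is a circle drawn with `<circle>`. Its stroke #000000 means engrave at S141, F2690. After flipping Y the toolpath is (58.14,52.63) → (56.88,58.97) → (53.29,64.34) → (47.92,67.93) → (41.58,69.19) → (35.24,67.93) → (29.87,64.34) → (26.28,58.97) → (25.02,52.63) → (26.28,46.29) → (29.87,40.92) → (35.24,37.33) → (41.58,36.07) → (47.92,37.33) → (53.29,40.92) → (56.88,46.29) → (58.14,52.63), returning to the start.

Shape 2 is a open polyline drawn with `<path>`. Its stroke #000000 means engrave at S141, F2690. After flipping Y the toolpath is (178.30,112.07) → (65.36,90.88) → (154.22,67.24) → (32.97,104.76).

Shape 3 is a open polyline drawn with `<polyline>`. Its stroke #000000 means engrave at S141, F2690. After flipping Y the toolpath is (31.03,71.35) → (169.16,89.64) → (141.97,100.02) → (30.71,24.46) → (175.92,28.32).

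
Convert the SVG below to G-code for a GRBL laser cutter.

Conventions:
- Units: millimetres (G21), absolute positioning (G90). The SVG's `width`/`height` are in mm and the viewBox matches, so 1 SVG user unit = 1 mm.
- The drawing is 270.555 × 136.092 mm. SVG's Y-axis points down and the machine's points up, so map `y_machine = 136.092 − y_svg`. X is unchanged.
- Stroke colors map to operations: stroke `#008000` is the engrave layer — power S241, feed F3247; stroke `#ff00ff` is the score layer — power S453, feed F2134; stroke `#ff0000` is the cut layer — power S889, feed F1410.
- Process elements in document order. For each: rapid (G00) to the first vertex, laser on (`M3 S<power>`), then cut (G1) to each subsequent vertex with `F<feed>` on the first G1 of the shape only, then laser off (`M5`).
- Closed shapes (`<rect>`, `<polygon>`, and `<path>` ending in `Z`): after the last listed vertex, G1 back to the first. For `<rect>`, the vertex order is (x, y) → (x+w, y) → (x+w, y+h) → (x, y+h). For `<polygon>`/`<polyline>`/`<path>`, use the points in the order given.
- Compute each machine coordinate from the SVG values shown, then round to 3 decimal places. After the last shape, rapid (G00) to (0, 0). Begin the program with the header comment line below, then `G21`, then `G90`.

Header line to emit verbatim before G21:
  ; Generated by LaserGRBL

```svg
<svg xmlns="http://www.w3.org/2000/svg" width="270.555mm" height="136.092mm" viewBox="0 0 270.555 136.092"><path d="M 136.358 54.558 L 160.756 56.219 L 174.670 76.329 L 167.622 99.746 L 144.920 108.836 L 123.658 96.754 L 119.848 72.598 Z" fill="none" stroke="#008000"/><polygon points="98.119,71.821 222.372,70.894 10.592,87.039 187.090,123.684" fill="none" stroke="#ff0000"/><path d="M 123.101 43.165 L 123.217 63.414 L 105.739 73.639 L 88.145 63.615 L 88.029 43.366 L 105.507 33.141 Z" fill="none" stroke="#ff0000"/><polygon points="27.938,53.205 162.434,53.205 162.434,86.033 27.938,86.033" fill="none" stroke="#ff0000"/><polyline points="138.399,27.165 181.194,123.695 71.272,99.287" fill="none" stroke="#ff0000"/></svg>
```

; Generated by LaserGRBL
G21
G90
G00 X136.358 Y81.534
M3 S241
G1 X160.756 Y79.873 F3247
G1 X174.670 Y59.763
G1 X167.622 Y36.346
G1 X144.920 Y27.256
G1 X123.658 Y39.338
G1 X119.848 Y63.494
G1 X136.358 Y81.534
M5
G00 X98.119 Y64.271
M3 S889
G1 X222.372 Y65.198 F1410
G1 X10.592 Y49.053
G1 X187.090 Y12.408
G1 X98.119 Y64.271
M5
G00 X123.101 Y92.927
M3 S889
G1 X123.217 Y72.678 F1410
G1 X105.739 Y62.453
G1 X88.145 Y72.477
G1 X88.029 Y92.726
G1 X105.507 Y102.951
G1 X123.101 Y92.927
M5
G00 X27.938 Y82.887
M3 S889
G1 X162.434 Y82.887 F1410
G1 X162.434 Y50.059
G1 X27.938 Y50.059
G1 X27.938 Y82.887
M5
G00 X138.399 Y108.927
M3 S889
G1 X181.194 Y12.397 F1410
G1 X71.272 Y36.805
M5
G00 X0.000 Y0.000

viewBox `0 0 270.555 136.092` with mm width/height → 1 unit = 1 mm. Flip: y_m = 136.092 − y_svg.

**Shape 1** — `<path>` regular polygon, stroke `#008000` → engrave (S241, F3247). Machine vertices: (136.358,81.534) → (160.756,79.873) → (174.670,59.763) → (167.622,36.346) → (144.920,27.256) → (123.658,39.338) → (119.848,63.494) → (136.358,81.534). Closed: final G1 returns to the first vertex.

**Shape 2** — `<polygon>` closed polygon, stroke `#ff0000` → cut (S889, F1410). Machine vertices: (98.119,64.271) → (222.372,65.198) → (10.592,49.053) → (187.090,12.408) → (98.119,64.271). Closed: final G1 returns to the first vertex.

**Shape 3** — `<path>` regular polygon, stroke `#ff0000` → cut (S889, F1410). Machine vertices: (123.101,92.927) → (123.217,72.678) → (105.739,62.453) → (88.145,72.477) → (88.029,92.726) → (105.507,102.951) → (123.101,92.927). Closed: final G1 returns to the first vertex.

**Shape 4** — `<polygon>` rectangle, stroke `#ff0000` → cut (S889, F1410). Machine vertices: (27.938,82.887) → (162.434,82.887) → (162.434,50.059) → (27.938,50.059) → (27.938,82.887). Closed: final G1 returns to the first vertex.

**Shape 5** — `<polyline>` open polyline, stroke `#ff0000` → cut (S889, F1410). Machine vertices: (138.399,108.927) → (181.194,12.397) → (71.272,36.805). Open path.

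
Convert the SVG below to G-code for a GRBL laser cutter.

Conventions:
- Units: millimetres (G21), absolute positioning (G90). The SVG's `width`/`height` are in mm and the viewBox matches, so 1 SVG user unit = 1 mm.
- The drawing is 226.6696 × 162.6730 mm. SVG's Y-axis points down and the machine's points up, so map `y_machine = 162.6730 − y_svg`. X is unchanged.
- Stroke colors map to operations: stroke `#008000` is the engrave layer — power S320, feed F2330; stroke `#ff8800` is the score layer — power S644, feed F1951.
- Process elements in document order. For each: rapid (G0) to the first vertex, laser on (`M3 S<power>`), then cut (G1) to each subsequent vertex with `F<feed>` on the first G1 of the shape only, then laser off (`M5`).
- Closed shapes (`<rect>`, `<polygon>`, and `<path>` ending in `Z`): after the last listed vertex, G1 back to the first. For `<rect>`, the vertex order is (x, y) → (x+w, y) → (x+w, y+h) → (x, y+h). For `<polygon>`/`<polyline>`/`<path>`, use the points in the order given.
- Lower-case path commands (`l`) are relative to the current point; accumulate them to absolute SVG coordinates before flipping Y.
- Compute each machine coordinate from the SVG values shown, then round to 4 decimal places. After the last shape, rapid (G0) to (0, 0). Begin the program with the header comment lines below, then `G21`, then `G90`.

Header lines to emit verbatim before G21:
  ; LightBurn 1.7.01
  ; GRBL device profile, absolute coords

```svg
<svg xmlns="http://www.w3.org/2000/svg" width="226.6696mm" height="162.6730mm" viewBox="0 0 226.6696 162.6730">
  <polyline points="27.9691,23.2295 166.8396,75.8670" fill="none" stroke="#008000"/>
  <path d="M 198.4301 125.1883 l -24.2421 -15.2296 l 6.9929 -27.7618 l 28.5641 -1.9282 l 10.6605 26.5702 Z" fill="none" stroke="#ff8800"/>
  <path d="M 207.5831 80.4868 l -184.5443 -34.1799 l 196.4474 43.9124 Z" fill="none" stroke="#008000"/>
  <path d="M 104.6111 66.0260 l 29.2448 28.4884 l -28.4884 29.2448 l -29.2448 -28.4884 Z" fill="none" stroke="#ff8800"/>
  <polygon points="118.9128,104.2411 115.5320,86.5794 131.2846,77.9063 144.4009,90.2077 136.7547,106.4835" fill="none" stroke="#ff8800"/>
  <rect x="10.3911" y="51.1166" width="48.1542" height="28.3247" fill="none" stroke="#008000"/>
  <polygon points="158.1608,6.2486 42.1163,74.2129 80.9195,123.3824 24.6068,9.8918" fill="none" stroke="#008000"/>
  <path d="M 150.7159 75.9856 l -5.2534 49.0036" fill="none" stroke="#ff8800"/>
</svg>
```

1 u = 1 mm; y_m = 162.6730 − y.

[1] `<polyline>` line segment, #008000→engrave S320 F2330: (27.9691,139.4435) → (166.8396,86.8060)

[2] `<path>` regular polygon, #ff8800→score S644 F1951: (198.4301,37.4847) → (174.1880,52.7143) → (181.1809,80.4761) → (209.7450,82.4043) → (220.4055,55.8341) → (198.4301,37.4847) (closed)

[3] `<path>` closed polygon, #008000→engrave S320 F2330: (207.5831,82.1862) → (23.0388,116.3661) → (219.4862,72.4537) → (207.5831,82.1862) (closed)

[4] `<path>` regular polygon, #ff8800→score S644 F1951: (104.6111,96.6470) → (133.8559,68.1586) → (105.3675,38.9138) → (76.1227,67.4022) → (104.6111,96.6470) (closed)

[5] `<polygon>` regular polygon, #ff8800→score S644 F1951: (118.9128,58.4319) → (115.5320,76.0936) → (131.2846,84.7667) → (144.4009,72.4653) → (136.7547,56.1895) → (118.9128,58.4319) (closed)

[6] `<rect>` rectangle, #008000→engrave S320 F2330: (10.3911,111.5564) → (58.5453,111.5564) → (58.5453,83.2317) → (10.3911,83.2317) → (10.3911,111.5564) (closed)

[7] `<polygon>` closed polygon, #008000→engrave S320 F2330: (158.1608,156.4244) → (42.1163,88.4601) → (80.9195,39.2906) → (24.6068,152.7812) → (158.1608,156.4244) (closed)

[8] `<path>` line segment, #ff8800→score S644 F1951: (150.7159,86.6874) → (145.4625,37.6838)

; LightBurn 1.7.01
; GRBL device profile, absolute coords
G21
G90
G0 X27.9691 Y139.4435
M3 S320
G1 X166.8396 Y86.8060 F2330
M5
G0 X198.4301 Y37.4847
M3 S644
G1 X174.1880 Y52.7143 F1951
G1 X181.1809 Y80.4761
G1 X209.7450 Y82.4043
G1 X220.4055 Y55.8341
G1 X198.4301 Y37.4847
M5
G0 X207.5831 Y82.1862
M3 S320
G1 X23.0388 Y116.3661 F2330
G1 X219.4862 Y72.4537
G1 X207.5831 Y82.1862
M5
G0 X104.6111 Y96.6470
M3 S644
G1 X133.8559 Y68.1586 F1951
G1 X105.3675 Y38.9138
G1 X76.1227 Y67.4022
G1 X104.6111 Y96.6470
M5
G0 X118.9128 Y58.4319
M3 S644
G1 X115.5320 Y76.0936 F1951
G1 X131.2846 Y84.7667
G1 X144.4009 Y72.4653
G1 X136.7547 Y56.1895
G1 X118.9128 Y58.4319
M5
G0 X10.3911 Y111.5564
M3 S320
G1 X58.5453 Y111.5564 F2330
G1 X58.5453 Y83.2317
G1 X10.3911 Y83.2317
G1 X10.3911 Y111.5564
M5
G0 X158.1608 Y156.4244
M3 S320
G1 X42.1163 Y88.4601 F2330
G1 X80.9195 Y39.2906
G1 X24.6068 Y152.7812
G1 X158.1608 Y156.4244
M5
G0 X150.7159 Y86.6874
M3 S644
G1 X145.4625 Y37.6838 F1951
M5
G0 X0.0000 Y0.0000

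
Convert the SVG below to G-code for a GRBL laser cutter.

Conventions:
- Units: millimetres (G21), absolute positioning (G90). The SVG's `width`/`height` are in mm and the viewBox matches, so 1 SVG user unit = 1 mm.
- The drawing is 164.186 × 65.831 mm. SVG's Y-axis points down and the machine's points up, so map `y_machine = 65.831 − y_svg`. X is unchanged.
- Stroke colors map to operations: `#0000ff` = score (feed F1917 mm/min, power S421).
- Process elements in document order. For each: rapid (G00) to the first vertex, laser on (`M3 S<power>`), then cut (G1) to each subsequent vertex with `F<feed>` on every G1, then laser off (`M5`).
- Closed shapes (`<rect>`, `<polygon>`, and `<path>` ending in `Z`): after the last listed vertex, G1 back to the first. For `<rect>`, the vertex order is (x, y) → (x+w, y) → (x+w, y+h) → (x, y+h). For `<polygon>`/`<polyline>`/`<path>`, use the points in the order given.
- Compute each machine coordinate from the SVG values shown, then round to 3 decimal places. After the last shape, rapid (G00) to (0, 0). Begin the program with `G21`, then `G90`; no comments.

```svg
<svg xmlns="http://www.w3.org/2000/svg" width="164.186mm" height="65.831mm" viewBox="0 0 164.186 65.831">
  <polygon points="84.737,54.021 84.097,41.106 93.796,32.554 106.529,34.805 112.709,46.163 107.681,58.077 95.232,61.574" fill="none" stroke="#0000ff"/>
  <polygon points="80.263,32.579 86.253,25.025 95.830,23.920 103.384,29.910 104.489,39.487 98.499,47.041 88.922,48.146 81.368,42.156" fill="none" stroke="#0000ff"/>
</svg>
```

G21
G90
G00 X84.737 Y11.810
M3 S421
G1 X84.097 Y24.725 F1917
G1 X93.796 Y33.277 F1917
G1 X106.529 Y31.026 F1917
G1 X112.709 Y19.668 F1917
G1 X107.681 Y7.754 F1917
G1 X95.232 Y4.257 F1917
G1 X84.737 Y11.810 F1917
M5
G00 X80.263 Y33.252
M3 S421
G1 X86.253 Y40.806 F1917
G1 X95.830 Y41.911 F1917
G1 X103.384 Y35.921 F1917
G1 X104.489 Y26.344 F1917
G1 X98.499 Y18.790 F1917
G1 X88.922 Y17.685 F1917
G1 X81.368 Y23.675 F1917
G1 X80.263 Y33.252 F1917
M5
G00 X0.000 Y0.000

viewBox `0 0 164.186 65.831` with mm width/height → 1 unit = 1 mm. Flip: y_m = 65.831 − y_svg.

**Shape 1** — `<polygon>` regular polygon, stroke `#0000ff` → score (S421, F1917). Machine vertices: (84.737,11.810) → (84.097,24.725) → (93.796,33.277) → (106.529,31.026) → (112.709,19.668) → (107.681,7.754) → (95.232,4.257) → (84.737,11.810). Closed: final G1 returns to the first vertex.

**Shape 2** — `<polygon>` regular polygon, stroke `#0000ff` → score (S421, F1917). Machine vertices: (80.263,33.252) → (86.253,40.806) → (95.830,41.911) → (103.384,35.921) → (104.489,26.344) → (98.499,18.790) → (88.922,17.685) → (81.368,23.675) → (80.263,33.252). Closed: final G1 returns to the first vertex.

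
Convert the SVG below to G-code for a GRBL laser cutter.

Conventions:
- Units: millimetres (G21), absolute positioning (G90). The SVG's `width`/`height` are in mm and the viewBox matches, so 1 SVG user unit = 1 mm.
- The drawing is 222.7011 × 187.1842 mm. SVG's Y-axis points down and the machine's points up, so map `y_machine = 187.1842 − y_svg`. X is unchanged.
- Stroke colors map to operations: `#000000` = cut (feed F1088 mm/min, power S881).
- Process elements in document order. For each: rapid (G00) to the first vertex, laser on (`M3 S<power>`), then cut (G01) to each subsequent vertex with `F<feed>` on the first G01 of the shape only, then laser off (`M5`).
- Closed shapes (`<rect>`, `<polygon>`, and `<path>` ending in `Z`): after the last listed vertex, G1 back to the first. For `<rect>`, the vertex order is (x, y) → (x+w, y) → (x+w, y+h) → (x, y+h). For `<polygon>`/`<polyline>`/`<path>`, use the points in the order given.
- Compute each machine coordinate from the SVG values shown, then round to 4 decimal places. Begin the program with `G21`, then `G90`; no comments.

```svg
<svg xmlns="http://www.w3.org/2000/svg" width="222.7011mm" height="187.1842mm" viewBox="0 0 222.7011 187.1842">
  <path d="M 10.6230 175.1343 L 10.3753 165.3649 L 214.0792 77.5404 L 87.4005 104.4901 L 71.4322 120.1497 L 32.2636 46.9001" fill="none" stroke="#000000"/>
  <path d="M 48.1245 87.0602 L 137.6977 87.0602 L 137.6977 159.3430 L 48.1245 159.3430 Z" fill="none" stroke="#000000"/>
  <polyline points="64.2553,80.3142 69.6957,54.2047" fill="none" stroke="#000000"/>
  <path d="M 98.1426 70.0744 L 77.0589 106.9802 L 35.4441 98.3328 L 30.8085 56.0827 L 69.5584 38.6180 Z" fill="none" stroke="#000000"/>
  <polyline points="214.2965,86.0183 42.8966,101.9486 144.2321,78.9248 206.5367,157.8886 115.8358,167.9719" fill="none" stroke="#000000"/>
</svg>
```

G21
G90
G00 X10.6230 Y12.0499
M3 S881
G01 X10.3753 Y21.8193 F1088
G01 X214.0792 Y109.6438
G01 X87.4005 Y82.6941
G01 X71.4322 Y67.0345
G01 X32.2636 Y140.2841
M5
G00 X48.1245 Y100.1240
M3 S881
G01 X137.6977 Y100.1240 F1088
G01 X137.6977 Y27.8412
G01 X48.1245 Y27.8412
G01 X48.1245 Y100.1240
M5
G00 X64.2553 Y106.8700
M3 S881
G01 X69.6957 Y132.9795 F1088
M5
G00 X98.1426 Y117.1098
M3 S881
G01 X77.0589 Y80.2040 F1088
G01 X35.4441 Y88.8514
G01 X30.8085 Y131.1015
G01 X69.5584 Y148.5662
G01 X98.1426 Y117.1098
M5
G00 X214.2965 Y101.1659
M3 S881
G01 X42.8966 Y85.2356 F1088
G01 X144.2321 Y108.2594
G01 X206.5367 Y29.2956
G01 X115.8358 Y19.2123
M5

viewBox `0 0 222.7011 187.1842` with mm width/height → 1 unit = 1 mm. Flip: y_m = 187.1842 − y_svg.

**Shape 1** — `<path>` open polyline, stroke `#000000` → cut (S881, F1088). Machine vertices: (10.6230,12.0499) → (10.3753,21.8193) → (214.0792,109.6438) → (87.4005,82.6941) → (71.4322,67.0345) → (32.2636,140.2841). Open path.

**Shape 2** — `<path>` rectangle, stroke `#000000` → cut (S881, F1088). Machine vertices: (48.1245,100.1240) → (137.6977,100.1240) → (137.6977,27.8412) → (48.1245,27.8412) → (48.1245,100.1240). Closed: final G1 returns to the first vertex.

**Shape 3** — `<polyline>` line segment, stroke `#000000` → cut (S881, F1088). Machine vertices: (64.2553,106.8700) → (69.6957,132.9795). Open path.

**Shape 4** — `<path>` regular polygon, stroke `#000000` → cut (S881, F1088). Machine vertices: (98.1426,117.1098) → (77.0589,80.2040) → (35.4441,88.8514) → (30.8085,131.1015) → (69.5584,148.5662) → (98.1426,117.1098). Closed: final G1 returns to the first vertex.

**Shape 5** — `<polyline>` open polyline, stroke `#000000` → cut (S881, F1088). Machine vertices: (214.2965,101.1659) → (42.8966,85.2356) → (144.2321,108.2594) → (206.5367,29.2956) → (115.8358,19.2123). Open path.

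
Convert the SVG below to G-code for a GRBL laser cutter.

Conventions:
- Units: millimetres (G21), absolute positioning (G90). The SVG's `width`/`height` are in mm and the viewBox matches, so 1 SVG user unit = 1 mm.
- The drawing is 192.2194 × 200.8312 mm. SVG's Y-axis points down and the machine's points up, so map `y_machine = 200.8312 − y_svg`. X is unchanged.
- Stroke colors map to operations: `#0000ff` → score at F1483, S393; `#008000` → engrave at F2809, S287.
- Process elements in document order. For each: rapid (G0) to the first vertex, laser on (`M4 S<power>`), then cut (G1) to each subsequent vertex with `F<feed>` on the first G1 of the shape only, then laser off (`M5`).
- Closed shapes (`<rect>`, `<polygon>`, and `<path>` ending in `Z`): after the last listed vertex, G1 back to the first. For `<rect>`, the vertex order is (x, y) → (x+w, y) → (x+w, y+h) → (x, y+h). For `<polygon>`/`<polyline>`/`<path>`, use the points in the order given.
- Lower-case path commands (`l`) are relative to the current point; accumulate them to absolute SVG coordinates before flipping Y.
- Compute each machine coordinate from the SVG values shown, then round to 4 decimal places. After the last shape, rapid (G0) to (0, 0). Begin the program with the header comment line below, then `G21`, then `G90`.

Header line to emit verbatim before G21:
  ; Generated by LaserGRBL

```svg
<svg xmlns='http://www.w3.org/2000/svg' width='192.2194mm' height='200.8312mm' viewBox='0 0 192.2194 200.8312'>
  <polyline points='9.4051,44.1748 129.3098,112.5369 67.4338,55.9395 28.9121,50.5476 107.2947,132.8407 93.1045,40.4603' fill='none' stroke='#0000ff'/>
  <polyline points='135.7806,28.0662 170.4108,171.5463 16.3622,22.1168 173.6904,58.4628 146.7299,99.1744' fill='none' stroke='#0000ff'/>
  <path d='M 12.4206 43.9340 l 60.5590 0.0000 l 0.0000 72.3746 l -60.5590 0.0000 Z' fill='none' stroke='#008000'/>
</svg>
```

; Generated by LaserGRBL
G21
G90
G0 X9.4051 Y156.6564
M4 S393
G1 X129.3098 Y88.2943 F1483
G1 X67.4338 Y144.8917
G1 X28.9121 Y150.2836
G1 X107.2947 Y67.9905
G1 X93.1045 Y160.3709
M5
G0 X135.7806 Y172.7650
M4 S393
G1 X170.4108 Y29.2849 F1483
G1 X16.3622 Y178.7144
G1 X173.6904 Y142.3684
G1 X146.7299 Y101.6568
M5
G0 X12.4206 Y156.8972
M4 S287
G1 X72.9796 Y156.8972 F2809
G1 X72.9796 Y84.5226
G1 X12.4206 Y84.5226
G1 X12.4206 Y156.8972
M5
G0 X0.0000 Y0.0000

1 u = 1 mm; y_m = 200.8312 − y.

[1] `<polyline>` open polyline, #0000ff→score S393 F1483: (9.4051,156.6564) → (129.3098,88.2943) → (67.4338,144.8917) → (28.9121,150.2836) → (107.2947,67.9905) → (93.1045,160.3709)

[2] `<polyline>` open polyline, #0000ff→score S393 F1483: (135.7806,172.7650) → (170.4108,29.2849) → (16.3622,178.7144) → (173.6904,142.3684) → (146.7299,101.6568)

[3] `<path>` rectangle, #008000→engrave S287 F2809: (12.4206,156.8972) → (72.9796,156.8972) → (72.9796,84.5226) → (12.4206,84.5226) → (12.4206,156.8972) (closed)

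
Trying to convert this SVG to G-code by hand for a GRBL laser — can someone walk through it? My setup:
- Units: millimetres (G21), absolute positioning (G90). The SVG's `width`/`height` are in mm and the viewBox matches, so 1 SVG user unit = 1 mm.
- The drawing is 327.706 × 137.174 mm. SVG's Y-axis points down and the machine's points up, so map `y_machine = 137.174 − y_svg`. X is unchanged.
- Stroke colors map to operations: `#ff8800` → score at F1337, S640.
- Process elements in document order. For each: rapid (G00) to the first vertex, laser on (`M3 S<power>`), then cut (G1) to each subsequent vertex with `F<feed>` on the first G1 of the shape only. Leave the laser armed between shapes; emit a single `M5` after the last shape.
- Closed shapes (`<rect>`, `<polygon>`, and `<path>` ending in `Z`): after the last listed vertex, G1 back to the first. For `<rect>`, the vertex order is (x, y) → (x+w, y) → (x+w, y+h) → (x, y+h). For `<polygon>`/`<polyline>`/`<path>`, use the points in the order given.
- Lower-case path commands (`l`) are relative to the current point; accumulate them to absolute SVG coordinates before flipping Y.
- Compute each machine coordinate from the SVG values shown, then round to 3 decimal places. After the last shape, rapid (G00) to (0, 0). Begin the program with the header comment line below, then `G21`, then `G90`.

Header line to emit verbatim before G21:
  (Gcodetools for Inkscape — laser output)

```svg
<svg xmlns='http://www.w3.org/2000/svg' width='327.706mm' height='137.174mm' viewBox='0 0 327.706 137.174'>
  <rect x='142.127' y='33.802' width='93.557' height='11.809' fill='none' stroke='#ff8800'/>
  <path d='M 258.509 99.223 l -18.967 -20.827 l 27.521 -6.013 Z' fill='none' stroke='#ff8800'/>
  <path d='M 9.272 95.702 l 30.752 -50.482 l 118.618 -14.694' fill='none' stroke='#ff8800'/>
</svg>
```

(Gcodetools for Inkscape — laser output)
G21
G90
G00 X142.127 Y103.372
M3 S640
G1 X235.684 Y103.372 F1337
G1 X235.684 Y91.563
G1 X142.127 Y91.563
G1 X142.127 Y103.372
G00 X258.509 Y37.951
M3 S640
G1 X239.542 Y58.778 F1337
G1 X267.063 Y64.791
G1 X258.509 Y37.951
G00 X9.272 Y41.472
M3 S640
G1 X40.024 Y91.954 F1337
G1 X158.642 Y106.648
M5
G00 X0.000 Y0.000

Since the viewBox matches the mm dimensions, user units are millimetres directly. The only transform is the Y-flip y_m = 137.174 − y_svg.

Shape 1 is a rectangle drawn with `<rect>`. Its stroke #ff8800 means score at S640, F1337. After flipping Y the toolpath is (142.127,103.372) → (235.684,103.372) → (235.684,91.563) → (142.127,91.563) → (142.127,103.372), returning to the start.

Shape 2 is a regular polygon drawn with `<path>`. Its stroke #ff8800 means score at S640, F1337. After flipping Y the toolpath is (258.509,37.951) → (239.542,58.778) → (267.063,64.791) → (258.509,37.951), returning to the start.

Shape 3 is a open polyline drawn with `<path>`. Its stroke #ff8800 means score at S640, F1337. After flipping Y the toolpath is (9.272,41.472) → (40.024,91.954) → (158.642,106.648).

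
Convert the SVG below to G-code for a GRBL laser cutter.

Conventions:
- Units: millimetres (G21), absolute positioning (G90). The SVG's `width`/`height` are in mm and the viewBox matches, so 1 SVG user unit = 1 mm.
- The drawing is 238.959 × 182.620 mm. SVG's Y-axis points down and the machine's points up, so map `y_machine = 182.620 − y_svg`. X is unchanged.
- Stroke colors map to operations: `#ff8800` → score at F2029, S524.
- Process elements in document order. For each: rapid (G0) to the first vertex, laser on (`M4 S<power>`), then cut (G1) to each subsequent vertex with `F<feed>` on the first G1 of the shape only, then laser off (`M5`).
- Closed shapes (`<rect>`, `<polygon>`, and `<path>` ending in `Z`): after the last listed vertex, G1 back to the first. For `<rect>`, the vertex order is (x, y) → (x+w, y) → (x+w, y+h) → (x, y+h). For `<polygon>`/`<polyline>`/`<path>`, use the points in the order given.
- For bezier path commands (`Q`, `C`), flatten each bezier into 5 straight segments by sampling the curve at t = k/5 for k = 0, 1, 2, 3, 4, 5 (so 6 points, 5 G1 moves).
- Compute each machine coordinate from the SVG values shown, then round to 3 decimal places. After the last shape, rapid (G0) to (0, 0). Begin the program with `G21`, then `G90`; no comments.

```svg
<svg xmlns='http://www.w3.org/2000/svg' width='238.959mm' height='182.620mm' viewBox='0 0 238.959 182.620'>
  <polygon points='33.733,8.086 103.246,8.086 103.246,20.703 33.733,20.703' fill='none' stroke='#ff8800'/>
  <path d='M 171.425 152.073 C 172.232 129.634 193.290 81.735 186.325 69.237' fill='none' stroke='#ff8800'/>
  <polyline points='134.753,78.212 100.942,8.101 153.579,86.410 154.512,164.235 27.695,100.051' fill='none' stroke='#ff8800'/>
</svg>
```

G21
G90
G0 X33.733 Y174.534
M4 S524
G1 X103.246 Y174.534 F2029
G1 X103.246 Y161.917
G1 X33.733 Y161.917
G1 X33.733 Y174.534
M5
G0 X171.425 Y30.547
M4 S524
G1 X173.953 Y46.579 F2029
G1 X179.024 Y65.799
G1 X184.321 Y85.288
G1 X187.527 Y102.123
G1 X186.325 Y113.383
M5
G0 X134.753 Y104.408
M4 S524
G1 X100.942 Y174.519 F2029
G1 X153.579 Y96.210
G1 X154.512 Y18.385
G1 X27.695 Y82.569
M5
G0 X0.000 Y0.000

1 u = 1 mm; y_m = 182.620 − y.

[1] `<polygon>` rectangle, #ff8800→score S524 F2029: (33.733,174.534) → (103.246,174.534) → (103.246,161.917) → (33.733,161.917) → (33.733,174.534) (closed)

[2] `<path>` cubic bezier, #ff8800→score S524 F2029: (171.425,30.547) → (173.953,46.579) → (179.024,65.799) → (184.321,85.288) → (187.527,102.123) → (186.325,113.383)

[3] `<polyline>` open polyline, #ff8800→score S524 F2029: (134.753,104.408) → (100.942,174.519) → (153.579,96.210) → (154.512,18.385) → (27.695,82.569)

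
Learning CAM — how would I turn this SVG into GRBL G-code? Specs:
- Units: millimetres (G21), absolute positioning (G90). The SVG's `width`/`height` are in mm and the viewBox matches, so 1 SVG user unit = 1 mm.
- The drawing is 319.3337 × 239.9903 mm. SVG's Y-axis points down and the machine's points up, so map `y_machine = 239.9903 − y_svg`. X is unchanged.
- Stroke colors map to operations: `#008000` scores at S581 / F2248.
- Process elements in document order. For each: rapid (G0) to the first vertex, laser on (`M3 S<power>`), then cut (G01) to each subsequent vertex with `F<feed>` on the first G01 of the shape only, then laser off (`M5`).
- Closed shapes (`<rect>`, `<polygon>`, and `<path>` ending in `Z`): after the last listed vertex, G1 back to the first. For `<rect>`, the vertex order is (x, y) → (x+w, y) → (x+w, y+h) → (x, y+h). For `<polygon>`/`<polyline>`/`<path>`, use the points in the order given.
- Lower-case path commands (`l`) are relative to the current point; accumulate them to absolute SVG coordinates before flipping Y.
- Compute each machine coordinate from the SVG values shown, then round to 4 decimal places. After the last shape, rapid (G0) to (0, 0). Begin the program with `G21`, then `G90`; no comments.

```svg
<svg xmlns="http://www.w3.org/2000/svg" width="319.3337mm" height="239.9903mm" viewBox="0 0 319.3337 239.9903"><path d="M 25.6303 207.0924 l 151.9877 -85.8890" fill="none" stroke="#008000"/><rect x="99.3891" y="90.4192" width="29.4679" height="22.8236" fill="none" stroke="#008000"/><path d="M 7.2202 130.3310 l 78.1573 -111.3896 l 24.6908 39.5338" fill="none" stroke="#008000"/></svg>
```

G21
G90
G0 X25.6303 Y32.8979
M3 S581
G01 X177.6180 Y118.7869 F2248
M5
G0 X99.3891 Y149.5711
M3 S581
G01 X128.8570 Y149.5711 F2248
G01 X128.8570 Y126.7475
G01 X99.3891 Y126.7475
G01 X99.3891 Y149.5711
M5
G0 X7.2202 Y109.6593
M3 S581
G01 X85.3775 Y221.0489 F2248
G01 X110.0683 Y181.5151
M5
G0 X0.0000 Y0.0000

viewBox `0 0 319.3337 239.9903` with mm width/height → 1 unit = 1 mm. Flip: y_m = 239.9903 − y_svg.

**Shape 1** — `<path>` line segment, stroke `#008000` → score (S581, F2248). Machine vertices: (25.6303,32.8979) → (177.6180,118.7869). Open path.

**Shape 2** — `<rect>` rectangle, stroke `#008000` → score (S581, F2248). Machine vertices: (99.3891,149.5711) → (128.8570,149.5711) → (128.8570,126.7475) → (99.3891,126.7475) → (99.3891,149.5711). Closed: final G1 returns to the first vertex.

**Shape 3** — `<path>` open polyline, stroke `#008000` → score (S581, F2248). Machine vertices: (7.2202,109.6593) → (85.3775,221.0489) → (110.0683,181.5151). Open path.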